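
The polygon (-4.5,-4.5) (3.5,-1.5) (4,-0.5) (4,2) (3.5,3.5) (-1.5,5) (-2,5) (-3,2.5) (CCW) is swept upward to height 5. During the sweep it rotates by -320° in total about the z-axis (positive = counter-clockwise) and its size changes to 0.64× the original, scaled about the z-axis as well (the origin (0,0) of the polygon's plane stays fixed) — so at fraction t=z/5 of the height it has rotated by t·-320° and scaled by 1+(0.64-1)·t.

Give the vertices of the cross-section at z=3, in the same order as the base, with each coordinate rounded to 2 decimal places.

t = z/height = 3/5 = 0.6
s = 1 + (scale-1)·z/height = 1 + (0.64-1)·3/5 = 0.784000
θ = twist·z/height = -320°·3/5 = -192.0000° = -3.351032 rad
cos θ = -0.978148, sin θ = 0.207912 (intermediates below are computed at full precision and shown rounded to 5 d.p.)
v1: (-4.5,-4.5) → rotate → (5.33727,3.46606) → ×s → (4.18442,2.71739) → (4.18,2.72)
v2: (3.5,-1.5) → rotate → (-3.11165,2.19491) → ×s → (-2.43953,1.72081) → (-2.44,1.72)
v3: (4,-0.5) → rotate → (-3.80863,1.32072) → ×s → (-2.98597,1.03544) → (-2.99,1.04)
v4: (4,2) → rotate → (-4.32841,-1.12465) → ×s → (-3.39348,-0.88172) → (-3.39,-0.88)
v5: (3.5,3.5) → rotate → (-4.15121,-2.69583) → ×s → (-3.25455,-2.11353) → (-3.25,-2.11)
v6: (-1.5,5) → rotate → (0.42766,-5.20261) → ×s → (0.33529,-4.07884) → (0.34,-4.08)
v7: (-2,5) → rotate → (0.91674,-5.30656) → ×s → (0.71872,-4.16034) → (0.72,-4.16)
v8: (-3,2.5) → rotate → (2.41466,-3.06910) → ×s → (1.89310,-2.40618) → (1.89,-2.41)

Cross-section at z=3: (4.18,2.72) (-2.44,1.72) (-2.99,1.04) (-3.39,-0.88) (-3.25,-2.11) (0.34,-4.08) (0.72,-4.16) (1.89,-2.41)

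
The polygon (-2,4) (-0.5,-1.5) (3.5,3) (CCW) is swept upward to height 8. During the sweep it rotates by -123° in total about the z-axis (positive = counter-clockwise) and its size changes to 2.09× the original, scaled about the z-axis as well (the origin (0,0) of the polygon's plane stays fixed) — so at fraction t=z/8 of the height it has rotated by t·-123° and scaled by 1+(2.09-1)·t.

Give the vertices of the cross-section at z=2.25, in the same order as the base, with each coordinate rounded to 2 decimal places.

t = z/height = 2.25/8 = 0.28125
s = 1 + (scale-1)·z/height = 1 + (2.09-1)·2.25/8 = 1.306563
θ = twist·z/height = -123°·2.25/8 = -34.5938° = -0.603775 rad
cos θ = 0.823198, sin θ = -0.567754 (intermediates below are computed at full precision and shown rounded to 5 d.p.)
v1: (-2,4) → rotate → (0.62462,4.42830) → ×s → (0.81610,5.78585) → (0.82,5.79)
v2: (-0.5,-1.5) → rotate → (-1.26323,-0.95092) → ×s → (-1.65049,-1.24244) → (-1.65,-1.24)
v3: (3.5,3) → rotate → (4.58446,0.48246) → ×s → (5.98988,0.63036) → (5.99,0.63)

Cross-section at z=2.25: (0.82,5.79) (-1.65,-1.24) (5.99,0.63)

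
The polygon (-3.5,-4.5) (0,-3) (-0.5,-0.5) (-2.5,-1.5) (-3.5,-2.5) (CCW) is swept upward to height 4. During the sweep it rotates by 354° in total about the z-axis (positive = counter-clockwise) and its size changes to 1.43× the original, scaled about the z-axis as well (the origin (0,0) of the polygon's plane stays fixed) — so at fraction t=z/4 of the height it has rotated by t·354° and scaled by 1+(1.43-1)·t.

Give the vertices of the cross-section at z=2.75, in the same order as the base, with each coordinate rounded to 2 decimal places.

Cross-section at z=2.75: (-3.18,6.67) (-3.47,1.74) (-0.29,0.87) (-0.29,3.77) (-0.86,5.51)

t = z/height = 2.75/4 = 0.6875
s = 1 + (scale-1)·z/height = 1 + (1.43-1)·2.75/4 = 1.295625
θ = twist·z/height = 354°·2.75/4 = 243.3750° = 4.247695 rad
cos θ = -0.448149, sin θ = -0.893959 (intermediates below are computed at full precision and shown rounded to 5 d.p.)
v1: (-3.5,-4.5) → rotate → (-2.45429,5.14553) → ×s → (-3.17984,6.66667) → (-3.18,6.67)
v2: (0,-3) → rotate → (-2.68188,1.34445) → ×s → (-3.47471,1.74190) → (-3.47,1.74)
v3: (-0.5,-0.5) → rotate → (-0.22290,0.67105) → ×s → (-0.28880,0.86943) → (-0.29,0.87)
v4: (-2.5,-1.5) → rotate → (-0.22057,2.90712) → ×s → (-0.28577,3.76654) → (-0.29,3.77)
v5: (-3.5,-2.5) → rotate → (-0.66637,4.24923) → ×s → (-0.86337,5.50541) → (-0.86,5.51)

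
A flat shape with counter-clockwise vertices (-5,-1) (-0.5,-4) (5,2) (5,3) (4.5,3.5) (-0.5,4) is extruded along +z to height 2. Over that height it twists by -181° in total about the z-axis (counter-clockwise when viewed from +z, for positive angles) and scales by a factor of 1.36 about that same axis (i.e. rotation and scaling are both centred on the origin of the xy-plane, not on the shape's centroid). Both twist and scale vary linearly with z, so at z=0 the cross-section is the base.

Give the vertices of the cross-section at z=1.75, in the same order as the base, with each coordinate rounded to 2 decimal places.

Cross-section at z=1.75: (5.63,3.65) (-1.33,5.13) (-5.14,-4.87) (-4.66,-6.09) (-3.80,-6.46) (2.55,-4.65)

t = z/height = 1.75/2 = 0.875
s = 1 + (scale-1)·z/height = 1 + (1.36-1)·1.75/2 = 1.315000
θ = twist·z/height = -181°·1.75/2 = -158.3750° = -2.764165 rad
cos θ = -0.929616, sin θ = -0.368530 (intermediates below are computed at full precision and shown rounded to 5 d.p.)
v1: (-5,-1) → rotate → (4.27955,2.77227) → ×s → (5.62761,3.64553) → (5.63,3.65)
v2: (-0.5,-4) → rotate → (-1.00931,3.90273) → ×s → (-1.32725,5.13209) → (-1.33,5.13)
v3: (5,2) → rotate → (-3.91102,-3.70188) → ×s → (-5.14299,-4.86798) → (-5.14,-4.87)
v4: (5,3) → rotate → (-3.54249,-4.63150) → ×s → (-4.65837,-6.09042) → (-4.66,-6.09)
v5: (4.5,3.5) → rotate → (-2.89342,-4.91204) → ×s → (-3.80484,-6.45933) → (-3.80,-6.46)
v6: (-0.5,4) → rotate → (1.93893,-3.53420) → ×s → (2.54969,-4.64747) → (2.55,-4.65)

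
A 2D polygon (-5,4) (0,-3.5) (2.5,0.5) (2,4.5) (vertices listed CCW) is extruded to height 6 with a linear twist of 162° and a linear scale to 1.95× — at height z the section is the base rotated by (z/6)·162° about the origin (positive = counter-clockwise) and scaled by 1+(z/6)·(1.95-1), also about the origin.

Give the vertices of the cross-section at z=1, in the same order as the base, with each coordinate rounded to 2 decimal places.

t = z/height = 1/6 = 0.166667
s = 1 + (scale-1)·z/height = 1 + (1.95-1)·1/6 = 1.158333
θ = twist·z/height = 162°·1/6 = 27.0000° = 0.471239 rad
cos θ = 0.891007, sin θ = 0.453990 (intermediates below are computed at full precision and shown rounded to 5 d.p.)
v1: (-5,4) → rotate → (-6.27099,1.29407) → ×s → (-7.26390,1.49897) → (-7.26,1.50)
v2: (0,-3.5) → rotate → (1.58897,-3.11852) → ×s → (1.84055,-3.61229) → (1.84,-3.61)
v3: (2.5,0.5) → rotate → (2.00052,1.58048) → ×s → (2.31727,1.83072) → (2.32,1.83)
v4: (2,4.5) → rotate → (-0.26094,4.91751) → ×s → (-0.30226,5.69612) → (-0.30,5.70)

Cross-section at z=1: (-7.26,1.50) (1.84,-3.61) (2.32,1.83) (-0.30,5.70)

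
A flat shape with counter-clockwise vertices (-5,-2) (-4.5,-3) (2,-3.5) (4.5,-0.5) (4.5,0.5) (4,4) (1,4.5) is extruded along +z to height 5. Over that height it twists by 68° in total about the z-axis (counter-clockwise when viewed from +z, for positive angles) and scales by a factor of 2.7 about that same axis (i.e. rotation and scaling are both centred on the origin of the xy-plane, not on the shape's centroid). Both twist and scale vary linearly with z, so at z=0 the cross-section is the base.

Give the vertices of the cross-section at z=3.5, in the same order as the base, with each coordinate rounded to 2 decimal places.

t = z/height = 3.5/5 = 0.7
s = 1 + (scale-1)·z/height = 1 + (2.7-1)·3.5/5 = 2.190000
θ = twist·z/height = 68°·3.5/5 = 47.6000° = 0.830777 rad
cos θ = 0.674302, sin θ = 0.738455 (intermediates below are computed at full precision and shown rounded to 5 d.p.)
v1: (-5,-2) → rotate → (-1.89460,-5.04088) → ×s → (-4.14918,-11.03953) → (-4.15,-11.04)
v2: (-4.5,-3) → rotate → (-0.81899,-5.34596) → ×s → (-1.79360,-11.70764) → (-1.79,-11.71)
v3: (2,-3.5) → rotate → (3.93320,-0.88315) → ×s → (8.61370,-1.93409) → (8.61,-1.93)
v4: (4.5,-0.5) → rotate → (3.40359,2.98590) → ×s → (7.45386,6.53912) → (7.45,6.54)
v5: (4.5,0.5) → rotate → (2.66513,3.66020) → ×s → (5.83664,8.01584) → (5.84,8.02)
v6: (4,4) → rotate → (-0.25661,5.65103) → ×s → (-0.56198,12.37576) → (-0.56,12.38)
v7: (1,4.5) → rotate → (-2.64875,3.77282) → ×s → (-5.80076,8.26247) → (-5.80,8.26)

Cross-section at z=3.5: (-4.15,-11.04) (-1.79,-11.71) (8.61,-1.93) (7.45,6.54) (5.84,8.02) (-0.56,12.38) (-5.80,8.26)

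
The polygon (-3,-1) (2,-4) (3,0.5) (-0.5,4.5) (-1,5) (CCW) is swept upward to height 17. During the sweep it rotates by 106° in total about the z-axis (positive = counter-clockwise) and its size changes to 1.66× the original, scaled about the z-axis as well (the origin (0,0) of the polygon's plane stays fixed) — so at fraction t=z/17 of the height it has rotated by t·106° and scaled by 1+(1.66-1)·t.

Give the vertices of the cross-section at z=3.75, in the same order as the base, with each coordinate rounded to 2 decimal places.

Cross-section at z=3.75: (-2.70,-2.42) (3.92,-3.30) (2.93,1.89) (-2.57,4.50) (-3.32,4.80)

t = z/height = 3.75/17 = 0.220588
s = 1 + (scale-1)·z/height = 1 + (1.66-1)·3.75/17 = 1.145588
θ = twist·z/height = 106°·3.75/17 = 23.3824° = 0.408099 rad
cos θ = 0.917877, sin θ = 0.396865 (intermediates below are computed at full precision and shown rounded to 5 d.p.)
v1: (-3,-1) → rotate → (-2.35677,-2.10847) → ×s → (-2.69988,-2.41544) → (-2.70,-2.42)
v2: (2,-4) → rotate → (3.42321,-2.87778) → ×s → (3.92159,-3.29675) → (3.92,-3.30)
v3: (3,0.5) → rotate → (2.55520,1.64953) → ×s → (2.92720,1.88969) → (2.93,1.89)
v4: (-0.5,4.5) → rotate → (-2.24483,3.93201) → ×s → (-2.57165,4.50447) → (-2.57,4.50)
v5: (-1,5) → rotate → (-2.90220,4.19252) → ×s → (-3.32473,4.80290) → (-3.32,4.80)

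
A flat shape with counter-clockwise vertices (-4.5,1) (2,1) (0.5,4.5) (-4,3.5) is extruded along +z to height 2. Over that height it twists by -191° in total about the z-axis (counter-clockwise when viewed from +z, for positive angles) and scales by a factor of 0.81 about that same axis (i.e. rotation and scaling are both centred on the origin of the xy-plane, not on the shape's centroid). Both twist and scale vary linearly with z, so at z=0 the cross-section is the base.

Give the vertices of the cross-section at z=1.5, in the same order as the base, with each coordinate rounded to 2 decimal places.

Cross-section at z=1.5: (3.60,1.62) (-0.86,-1.71) (1.97,-3.35) (4.54,-0.35)

t = z/height = 1.5/2 = 0.75
s = 1 + (scale-1)·z/height = 1 + (0.81-1)·1.5/2 = 0.857500
θ = twist·z/height = -191°·1.5/2 = -143.2500° = -2.500184 rad
cos θ = -0.801254, sin θ = -0.598325 (intermediates below are computed at full precision and shown rounded to 5 d.p.)
v1: (-4.5,1) → rotate → (4.20397,1.89121) → ×s → (3.60490,1.62171) → (3.60,1.62)
v2: (2,1) → rotate → (-1.00418,-1.99790) → ×s → (-0.86109,-1.71320) → (-0.86,-1.71)
v3: (0.5,4.5) → rotate → (2.29183,-3.90480) → ×s → (1.96525,-3.34837) → (1.97,-3.35)
v4: (-4,3.5) → rotate → (5.29915,-0.41109) → ×s → (4.54402,-0.35251) → (4.54,-0.35)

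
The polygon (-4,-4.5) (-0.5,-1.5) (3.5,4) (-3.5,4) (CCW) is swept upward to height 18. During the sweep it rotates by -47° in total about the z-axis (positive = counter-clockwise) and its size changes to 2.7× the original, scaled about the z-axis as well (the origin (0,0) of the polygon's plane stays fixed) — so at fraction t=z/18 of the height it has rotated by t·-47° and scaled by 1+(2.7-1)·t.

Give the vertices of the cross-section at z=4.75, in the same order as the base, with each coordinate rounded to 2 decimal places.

t = z/height = 4.75/18 = 0.263889
s = 1 + (scale-1)·z/height = 1 + (2.7-1)·4.75/18 = 1.448611
θ = twist·z/height = -47°·4.75/18 = -12.4028° = -0.216469 rad
cos θ = 0.976662, sin θ = -0.214783 (intermediates below are computed at full precision and shown rounded to 5 d.p.)
v1: (-4,-4.5) → rotate → (-4.87317,-3.53585) → ×s → (-7.05933,-5.12207) → (-7.06,-5.12)
v2: (-0.5,-1.5) → rotate → (-0.81050,-1.35760) → ×s → (-1.17411,-1.96664) → (-1.17,-1.97)
v3: (3.5,4) → rotate → (4.27745,3.15491) → ×s → (6.19636,4.57023) → (6.20,4.57)
v4: (-3.5,4) → rotate → (-2.55919,4.65839) → ×s → (-3.70727,6.74819) → (-3.71,6.75)

Cross-section at z=4.75: (-7.06,-5.12) (-1.17,-1.97) (6.20,4.57) (-3.71,6.75)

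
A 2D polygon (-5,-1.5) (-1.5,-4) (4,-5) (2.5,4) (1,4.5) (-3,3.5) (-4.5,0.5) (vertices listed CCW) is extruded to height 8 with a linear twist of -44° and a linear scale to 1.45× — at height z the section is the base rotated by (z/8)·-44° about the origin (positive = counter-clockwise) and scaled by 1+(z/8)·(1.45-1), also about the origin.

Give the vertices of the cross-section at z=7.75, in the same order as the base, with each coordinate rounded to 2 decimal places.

Cross-section at z=7.75: (-6.74,3.28) (-5.47,-2.77) (-0.64,-9.17) (6.53,1.80) (5.43,3.78) (0.23,6.62) (-4.27,4.90)

t = z/height = 7.75/8 = 0.96875
s = 1 + (scale-1)·z/height = 1 + (1.45-1)·7.75/8 = 1.435938
θ = twist·z/height = -44°·7.75/8 = -42.6250° = -0.743947 rad
cos θ = 0.735802, sin θ = -0.677197 (intermediates below are computed at full precision and shown rounded to 5 d.p.)
v1: (-5,-1.5) → rotate → (-4.69480,2.28228) → ×s → (-6.74145,3.27722) → (-6.74,3.28)
v2: (-1.5,-4) → rotate → (-3.81249,-1.92741) → ×s → (-5.47450,-2.76764) → (-5.47,-2.77)
v3: (4,-5) → rotate → (-0.44278,-6.38780) → ×s → (-0.63580,-9.17248) → (-0.64,-9.17)
v4: (2.5,4) → rotate → (4.54829,1.25021) → ×s → (6.53106,1.79523) → (6.53,1.80)
v5: (1,4.5) → rotate → (3.78319,2.63391) → ×s → (5.43242,3.78213) → (5.43,3.78)
v6: (-3,3.5) → rotate → (0.16278,4.60690) → ×s → (0.23375,6.61522) → (0.23,6.62)
v7: (-4.5,0.5) → rotate → (-2.97251,3.41529) → ×s → (-4.26834,4.90414) → (-4.27,4.90)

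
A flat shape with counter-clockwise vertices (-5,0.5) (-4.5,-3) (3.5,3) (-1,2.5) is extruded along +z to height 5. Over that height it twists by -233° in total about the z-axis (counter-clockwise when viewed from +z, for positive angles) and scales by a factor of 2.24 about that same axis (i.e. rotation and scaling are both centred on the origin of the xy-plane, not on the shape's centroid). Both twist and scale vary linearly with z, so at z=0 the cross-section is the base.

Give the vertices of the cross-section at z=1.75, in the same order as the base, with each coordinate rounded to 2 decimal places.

t = z/height = 1.75/5 = 0.35
s = 1 + (scale-1)·z/height = 1 + (2.24-1)·1.75/5 = 1.434000
θ = twist·z/height = -233°·1.75/5 = -81.5500° = -1.423316 rad
cos θ = 0.146946, sin θ = -0.989144 (intermediates below are computed at full precision and shown rounded to 5 d.p.)
v1: (-5,0.5) → rotate → (-0.24016,5.01920) → ×s → (-0.34439,7.19753) → (-0.34,7.20)
v2: (-4.5,-3) → rotate → (-3.62869,4.01031) → ×s → (-5.20354,5.75079) → (-5.20,5.75)
v3: (3.5,3) → rotate → (3.48175,-3.02117) → ×s → (4.99282,-4.33235) → (4.99,-4.33)
v4: (-1,2.5) → rotate → (2.32591,1.35651) → ×s → (3.33536,1.94524) → (3.34,1.95)

Cross-section at z=1.75: (-0.34,7.20) (-5.20,5.75) (4.99,-4.33) (3.34,1.95)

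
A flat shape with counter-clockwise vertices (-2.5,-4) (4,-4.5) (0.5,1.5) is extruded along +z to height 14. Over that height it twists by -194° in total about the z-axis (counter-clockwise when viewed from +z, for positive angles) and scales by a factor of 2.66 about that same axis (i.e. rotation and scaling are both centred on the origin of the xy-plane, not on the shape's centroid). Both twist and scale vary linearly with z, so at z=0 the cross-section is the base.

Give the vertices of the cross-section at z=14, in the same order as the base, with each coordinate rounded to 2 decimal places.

Cross-section at z=14: (9.03,8.72) (-7.43,14.19) (-2.26,-3.55)

t = z/height = 14/14 = 1
s = 1 + (scale-1)·z/height = 1 + (2.66-1)·14/14 = 2.660000
θ = twist·z/height = -194°·14/14 = -194.0000° = -3.385939 rad
cos θ = -0.970296, sin θ = 0.241922 (intermediates below are computed at full precision and shown rounded to 5 d.p.)
v1: (-2.5,-4) → rotate → (3.39343,3.27638) → ×s → (9.02652,8.71517) → (9.03,8.72)
v2: (4,-4.5) → rotate → (-2.79253,5.33402) → ×s → (-7.42814,14.18849) → (-7.43,14.19)
v3: (0.5,1.5) → rotate → (-0.84803,-1.33448) → ×s → (-2.25576,-3.54972) → (-2.26,-3.55)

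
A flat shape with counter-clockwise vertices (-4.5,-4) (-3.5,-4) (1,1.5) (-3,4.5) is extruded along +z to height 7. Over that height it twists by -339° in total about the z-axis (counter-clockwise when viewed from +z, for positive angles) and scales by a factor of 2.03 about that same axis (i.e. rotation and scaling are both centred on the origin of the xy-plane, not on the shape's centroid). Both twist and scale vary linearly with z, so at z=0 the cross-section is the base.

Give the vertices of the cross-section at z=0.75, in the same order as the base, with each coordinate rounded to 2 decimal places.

Cross-section at z=0.75: (-6.66,-0.62) (-5.76,-1.28) (1.88,0.68) (0.28,6.00)

t = z/height = 0.75/7 = 0.107143
s = 1 + (scale-1)·z/height = 1 + (2.03-1)·0.75/7 = 1.110357
θ = twist·z/height = -339°·0.75/7 = -36.3214° = -0.633929 rad
cos θ = 0.805707, sin θ = -0.592315 (intermediates below are computed at full precision and shown rounded to 5 d.p.)
v1: (-4.5,-4) → rotate → (-5.99494,-0.55741) → ×s → (-6.65652,-0.61893) → (-6.66,-0.62)
v2: (-3.5,-4) → rotate → (-5.18923,-1.14973) → ×s → (-5.76190,-1.27661) → (-5.76,-1.28)
v3: (1,1.5) → rotate → (1.69418,0.61625) → ×s → (1.88114,0.68425) → (1.88,0.68)
v4: (-3,4.5) → rotate → (0.24830,5.40262) → ×s → (0.27570,5.99884) → (0.28,6.00)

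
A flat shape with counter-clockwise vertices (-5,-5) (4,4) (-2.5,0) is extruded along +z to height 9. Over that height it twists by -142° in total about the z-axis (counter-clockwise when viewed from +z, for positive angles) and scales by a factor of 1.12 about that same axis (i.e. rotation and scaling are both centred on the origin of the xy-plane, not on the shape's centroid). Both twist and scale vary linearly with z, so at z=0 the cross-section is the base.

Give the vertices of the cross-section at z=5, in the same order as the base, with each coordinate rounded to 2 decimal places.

t = z/height = 5/9 = 0.555556
s = 1 + (scale-1)·z/height = 1 + (1.12-1)·5/9 = 1.066667
θ = twist·z/height = -142°·5/9 = -78.8889° = -1.376871 rad
cos θ = 0.192712, sin θ = -0.981255 (intermediates below are computed at full precision and shown rounded to 5 d.p.)
v1: (-5,-5) → rotate → (-5.86984,3.94272) → ×s → (-6.26116,4.20556) → (-6.26,4.21)
v2: (4,4) → rotate → (4.69587,-3.15417) → ×s → (5.00893,-3.36445) → (5.01,-3.36)
v3: (-2.5,0) → rotate → (-0.48178,2.45314) → ×s → (-0.51390,2.61668) → (-0.51,2.62)

Cross-section at z=5: (-6.26,4.21) (5.01,-3.36) (-0.51,2.62)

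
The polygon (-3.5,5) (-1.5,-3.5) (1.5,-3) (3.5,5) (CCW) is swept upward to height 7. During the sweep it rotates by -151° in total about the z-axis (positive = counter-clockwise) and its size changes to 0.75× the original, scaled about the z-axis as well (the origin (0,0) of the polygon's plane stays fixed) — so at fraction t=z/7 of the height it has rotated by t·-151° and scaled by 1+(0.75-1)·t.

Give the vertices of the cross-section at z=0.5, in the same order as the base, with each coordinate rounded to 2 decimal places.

Cross-section at z=0.5: (-2.46,5.47) (-2.09,-3.10) (0.90,-3.17) (4.30,4.18)

t = z/height = 0.5/7 = 0.0714286
s = 1 + (scale-1)·z/height = 1 + (0.75-1)·0.5/7 = 0.982143
θ = twist·z/height = -151°·0.5/7 = -10.7857° = -0.188246 rad
cos θ = 0.982334, sin θ = -0.187136 (intermediates below are computed at full precision and shown rounded to 5 d.p.)
v1: (-3.5,5) → rotate → (-2.50249,5.56665) → ×s → (-2.45780,5.46724) → (-2.46,5.47)
v2: (-1.5,-3.5) → rotate → (-2.12848,-3.15746) → ×s → (-2.09047,-3.10108) → (-2.09,-3.10)
v3: (1.5,-3) → rotate → (0.91209,-3.22771) → ×s → (0.89580,-3.17007) → (0.90,-3.17)
v4: (3.5,5) → rotate → (4.37385,4.25669) → ×s → (4.29575,4.18068) → (4.30,4.18)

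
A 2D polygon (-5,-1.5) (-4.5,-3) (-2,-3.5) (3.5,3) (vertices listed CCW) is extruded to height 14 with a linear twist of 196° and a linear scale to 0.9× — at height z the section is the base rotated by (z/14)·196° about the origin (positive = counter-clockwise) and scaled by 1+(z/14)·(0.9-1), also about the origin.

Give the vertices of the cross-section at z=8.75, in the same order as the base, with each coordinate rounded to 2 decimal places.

Cross-section at z=8.75: (3.70,-3.20) (4.64,-2.05) (3.77,0.18) (-4.14,1.26)

t = z/height = 8.75/14 = 0.625
s = 1 + (scale-1)·z/height = 1 + (0.9-1)·8.75/14 = 0.937500
θ = twist·z/height = 196°·8.75/14 = 122.5000° = 2.138028 rad
cos θ = -0.537300, sin θ = 0.843391 (intermediates below are computed at full precision and shown rounded to 5 d.p.)
v1: (-5,-1.5) → rotate → (3.95159,-3.41101) → ×s → (3.70461,-3.19782) → (3.70,-3.20)
v2: (-4.5,-3) → rotate → (4.94802,-2.18336) → ×s → (4.63877,-2.04690) → (4.64,-2.05)
v3: (-2,-3.5) → rotate → (4.02647,0.19377) → ×s → (3.77481,0.18166) → (3.77,0.18)
v4: (3.5,3) → rotate → (-4.41072,1.33997) → ×s → (-4.13505,1.25622) → (-4.14,1.26)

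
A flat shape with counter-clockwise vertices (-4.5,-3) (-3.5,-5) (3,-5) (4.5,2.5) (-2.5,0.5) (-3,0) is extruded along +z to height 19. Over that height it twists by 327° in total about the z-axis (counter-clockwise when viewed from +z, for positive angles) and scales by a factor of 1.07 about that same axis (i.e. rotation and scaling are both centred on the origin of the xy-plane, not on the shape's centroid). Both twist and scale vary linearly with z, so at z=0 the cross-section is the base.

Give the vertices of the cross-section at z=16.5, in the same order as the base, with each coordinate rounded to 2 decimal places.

t = z/height = 16.5/19 = 0.868421
s = 1 + (scale-1)·z/height = 1 + (1.07-1)·16.5/19 = 1.060789
θ = twist·z/height = 327°·16.5/19 = 283.9737° = 4.956276 rad
cos θ = 0.241476, sin θ = -0.970407 (intermediates below are computed at full precision and shown rounded to 5 d.p.)
v1: (-4.5,-3) → rotate → (-3.99786,3.64240) → ×s → (-4.24089,3.86382) → (-4.24,3.86)
v2: (-3.5,-5) → rotate → (-5.69720,2.18904) → ×s → (-6.04353,2.32211) → (-6.04,2.32)
v3: (3,-5) → rotate → (-4.12761,-4.11860) → ×s → (-4.37852,-4.36897) → (-4.38,-4.37)
v4: (4.5,2.5) → rotate → (3.51266,-3.76314) → ×s → (3.72619,-3.99190) → (3.73,-3.99)
v5: (-2.5,0.5) → rotate → (-0.11849,2.54675) → ×s → (-0.12569,2.70157) → (-0.13,2.70)
v6: (-3,0) → rotate → (-0.72443,2.91122) → ×s → (-0.76847,3.08819) → (-0.77,3.09)

Cross-section at z=16.5: (-4.24,3.86) (-6.04,2.32) (-4.38,-4.37) (3.73,-3.99) (-0.13,2.70) (-0.77,3.09)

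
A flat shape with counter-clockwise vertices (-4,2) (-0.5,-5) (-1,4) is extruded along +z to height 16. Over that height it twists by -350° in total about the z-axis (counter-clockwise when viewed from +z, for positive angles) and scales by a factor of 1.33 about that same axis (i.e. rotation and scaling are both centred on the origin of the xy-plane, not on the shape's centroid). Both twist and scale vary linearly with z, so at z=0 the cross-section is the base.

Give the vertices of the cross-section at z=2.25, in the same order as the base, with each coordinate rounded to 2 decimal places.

Cross-section at z=2.25: (-1.15,4.54) (-4.30,-3.02) (2.49,3.53)

t = z/height = 2.25/16 = 0.140625
s = 1 + (scale-1)·z/height = 1 + (1.33-1)·2.25/16 = 1.046406
θ = twist·z/height = -350°·2.25/16 = -49.2188° = -0.859029 rad
cos θ = 0.653173, sin θ = -0.757209 (intermediates below are computed at full precision and shown rounded to 5 d.p.)
v1: (-4,2) → rotate → (-1.09827,4.33518) → ×s → (-1.14924,4.53636) → (-1.15,4.54)
v2: (-0.5,-5) → rotate → (-4.11263,-2.88726) → ×s → (-4.30348,-3.02125) → (-4.30,-3.02)
v3: (-1,4) → rotate → (2.37566,3.36990) → ×s → (2.48591,3.52628) → (2.49,3.53)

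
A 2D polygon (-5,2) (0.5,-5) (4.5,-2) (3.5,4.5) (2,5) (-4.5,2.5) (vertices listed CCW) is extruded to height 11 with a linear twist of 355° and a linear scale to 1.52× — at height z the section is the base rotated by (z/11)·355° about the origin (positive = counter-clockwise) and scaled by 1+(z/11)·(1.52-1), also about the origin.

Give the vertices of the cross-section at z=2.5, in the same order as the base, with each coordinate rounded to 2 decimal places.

Cross-section at z=2.5: (-3.11,-5.16) (5.61,-0.35) (3.02,4.60) (-4.33,4.68) (-5.16,3.11) (-3.57,-4.51)

t = z/height = 2.5/11 = 0.227273
s = 1 + (scale-1)·z/height = 1 + (1.52-1)·2.5/11 = 1.118182
θ = twist·z/height = 355°·2.5/11 = 80.6818° = 1.408163 rad
cos θ = 0.161917, sin θ = 0.986804 (intermediates below are computed at full precision and shown rounded to 5 d.p.)
v1: (-5,2) → rotate → (-2.78319,-4.61019) → ×s → (-3.11212,-5.15503) → (-3.11,-5.16)
v2: (0.5,-5) → rotate → (5.01498,-0.31618) → ×s → (5.60766,-0.35355) → (5.61,-0.35)
v3: (4.5,-2) → rotate → (2.70224,4.11679) → ×s → (3.02159,4.60332) → (3.02,4.60)
v4: (3.5,4.5) → rotate → (-3.87391,4.18244) → ×s → (-4.33174,4.67673) → (-4.33,4.68)
v5: (2,5) → rotate → (-4.61019,2.78319) → ×s → (-5.15503,3.11212) → (-5.16,3.11)
v6: (-4.5,2.5) → rotate → (-3.19564,-4.03583) → ×s → (-3.57330,-4.51279) → (-3.57,-4.51)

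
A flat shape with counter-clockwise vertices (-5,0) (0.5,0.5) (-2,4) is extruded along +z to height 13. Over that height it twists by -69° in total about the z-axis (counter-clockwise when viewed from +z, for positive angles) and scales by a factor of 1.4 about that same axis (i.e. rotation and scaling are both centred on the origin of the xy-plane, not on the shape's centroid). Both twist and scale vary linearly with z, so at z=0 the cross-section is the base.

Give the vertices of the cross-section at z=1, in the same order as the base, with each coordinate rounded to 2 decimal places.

Cross-section at z=1: (-5.13,0.48) (0.56,0.47) (-1.67,4.30)

t = z/height = 1/13 = 0.0769231
s = 1 + (scale-1)·z/height = 1 + (1.4-1)·1/13 = 1.030769
θ = twist·z/height = -69°·1/13 = -5.3077° = -0.092637 rad
cos θ = 0.995712, sin θ = -0.092504 (intermediates below are computed at full precision and shown rounded to 5 d.p.)
v1: (-5,0) → rotate → (-4.97856,0.46252) → ×s → (-5.13175,0.47675) → (-5.13,0.48)
v2: (0.5,0.5) → rotate → (0.54411,0.45160) → ×s → (0.56085,0.46550) → (0.56,0.47)
v3: (-2,4) → rotate → (-1.62141,4.16786) → ×s → (-1.67130,4.29610) → (-1.67,4.30)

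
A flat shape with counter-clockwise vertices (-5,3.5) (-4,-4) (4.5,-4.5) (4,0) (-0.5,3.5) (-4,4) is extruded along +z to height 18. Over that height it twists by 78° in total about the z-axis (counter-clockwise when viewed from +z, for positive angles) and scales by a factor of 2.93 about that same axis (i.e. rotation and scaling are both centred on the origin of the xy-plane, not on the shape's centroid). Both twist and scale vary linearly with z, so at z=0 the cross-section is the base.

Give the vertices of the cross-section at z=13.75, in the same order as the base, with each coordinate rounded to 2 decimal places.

t = z/height = 13.75/18 = 0.763889
s = 1 + (scale-1)·z/height = 1 + (2.93-1)·13.75/18 = 2.474306
θ = twist·z/height = 78°·13.75/18 = 59.5833° = 1.039925 rad
cos θ = 0.506285, sin θ = 0.862366 (intermediates below are computed at full precision and shown rounded to 5 d.p.)
v1: (-5,3.5) → rotate → (-5.54971,-2.53984) → ×s → (-13.73167,-6.28433) → (-13.73,-6.28)
v2: (-4,-4) → rotate → (1.42433,-5.47460) → ×s → (3.52422,-13.54584) → (3.52,-13.55)
v3: (4.5,-4.5) → rotate → (6.15893,1.60237) → ×s → (15.23907,3.96475) → (15.24,3.96)
v4: (4,0) → rotate → (2.02514,3.44947) → ×s → (5.01081,8.53503) → (5.01,8.54)
v5: (-0.5,3.5) → rotate → (-3.27142,1.34081) → ×s → (-8.09450,3.31758) → (-8.09,3.32)
v6: (-4,4) → rotate → (-5.47460,-1.42433) → ×s → (-13.54584,-3.52422) → (-13.55,-3.52)

Cross-section at z=13.75: (-13.73,-6.28) (3.52,-13.55) (15.24,3.96) (5.01,8.54) (-8.09,3.32) (-13.55,-3.52)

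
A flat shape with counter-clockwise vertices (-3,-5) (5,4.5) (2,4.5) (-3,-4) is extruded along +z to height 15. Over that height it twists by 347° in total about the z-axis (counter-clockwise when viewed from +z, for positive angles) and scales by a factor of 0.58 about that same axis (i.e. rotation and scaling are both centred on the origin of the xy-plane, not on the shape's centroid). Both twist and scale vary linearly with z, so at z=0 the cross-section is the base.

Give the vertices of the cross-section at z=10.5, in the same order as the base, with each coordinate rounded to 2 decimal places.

t = z/height = 10.5/15 = 0.7
s = 1 + (scale-1)·z/height = 1 + (0.58-1)·10.5/15 = 0.706000
θ = twist·z/height = 347°·10.5/15 = 242.9000° = 4.239405 rad
cos θ = -0.455545, sin θ = -0.890213 (intermediates below are computed at full precision and shown rounded to 5 d.p.)
v1: (-3,-5) → rotate → (-3.08443,4.94836) → ×s → (-2.17761,3.49354) → (-2.18,3.49)
v2: (5,4.5) → rotate → (1.72823,-6.50102) → ×s → (1.22013,-4.58972) → (1.22,-4.59)
v3: (2,4.5) → rotate → (3.09487,-3.83038) → ×s → (2.18498,-2.70425) → (2.18,-2.70)
v4: (-3,-4) → rotate → (-2.19422,4.49282) → ×s → (-1.54912,3.17193) → (-1.55,3.17)

Cross-section at z=10.5: (-2.18,3.49) (1.22,-4.59) (2.18,-2.70) (-1.55,3.17)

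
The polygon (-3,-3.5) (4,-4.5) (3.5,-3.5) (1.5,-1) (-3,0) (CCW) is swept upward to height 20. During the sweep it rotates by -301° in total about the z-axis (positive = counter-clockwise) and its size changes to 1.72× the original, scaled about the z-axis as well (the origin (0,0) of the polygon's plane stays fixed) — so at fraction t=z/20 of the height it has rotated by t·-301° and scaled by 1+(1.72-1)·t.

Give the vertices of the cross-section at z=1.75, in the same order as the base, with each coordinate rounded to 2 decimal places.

Cross-section at z=1.75: (-4.51,-1.92) (1.69,-6.17) (1.68,-4.98) (0.96,-1.66) (-2.86,1.41)

t = z/height = 1.75/20 = 0.0875
s = 1 + (scale-1)·z/height = 1 + (1.72-1)·1.75/20 = 1.063000
θ = twist·z/height = -301°·1.75/20 = -26.3375° = -0.459676 rad
cos θ = 0.896196, sin θ = -0.443658 (intermediates below are computed at full precision and shown rounded to 5 d.p.)
v1: (-3,-3.5) → rotate → (-4.24139,-1.80571) → ×s → (-4.50860,-1.91947) → (-4.51,-1.92)
v2: (4,-4.5) → rotate → (1.58832,-5.80751) → ×s → (1.68839,-6.17339) → (1.69,-6.17)
v3: (3.5,-3.5) → rotate → (1.58388,-4.68949) → ×s → (1.68367,-4.98493) → (1.68,-4.98)
v4: (1.5,-1) → rotate → (0.90064,-1.56168) → ×s → (0.95738,-1.66007) → (0.96,-1.66)
v5: (-3,0) → rotate → (-2.68859,1.33097) → ×s → (-2.85797,1.41482) → (-2.86,1.41)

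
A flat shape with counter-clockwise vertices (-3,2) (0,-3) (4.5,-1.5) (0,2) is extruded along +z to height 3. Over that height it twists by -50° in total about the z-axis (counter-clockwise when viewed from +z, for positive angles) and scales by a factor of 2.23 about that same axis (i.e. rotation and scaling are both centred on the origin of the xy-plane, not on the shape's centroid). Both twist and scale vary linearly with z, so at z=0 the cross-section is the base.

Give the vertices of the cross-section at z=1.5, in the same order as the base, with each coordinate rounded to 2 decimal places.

Cross-section at z=1.5: (-3.03,4.97) (-2.05,-4.39) (5.56,-5.27) (1.37,2.93)

t = z/height = 1.5/3 = 0.5
s = 1 + (scale-1)·z/height = 1 + (2.23-1)·1.5/3 = 1.615000
θ = twist·z/height = -50°·1.5/3 = -25.0000° = -0.436332 rad
cos θ = 0.906308, sin θ = -0.422618 (intermediates below are computed at full precision and shown rounded to 5 d.p.)
v1: (-3,2) → rotate → (-1.87369,3.08047) → ×s → (-3.02600,4.97496) → (-3.03,4.97)
v2: (0,-3) → rotate → (-1.26785,-2.71892) → ×s → (-2.04759,-4.39106) → (-2.05,-4.39)
v3: (4.5,-1.5) → rotate → (3.44446,-3.26124) → ×s → (5.56280,-5.26691) → (5.56,-5.27)
v4: (0,2) → rotate → (0.84524,1.81262) → ×s → (1.36506,2.92737) → (1.37,2.93)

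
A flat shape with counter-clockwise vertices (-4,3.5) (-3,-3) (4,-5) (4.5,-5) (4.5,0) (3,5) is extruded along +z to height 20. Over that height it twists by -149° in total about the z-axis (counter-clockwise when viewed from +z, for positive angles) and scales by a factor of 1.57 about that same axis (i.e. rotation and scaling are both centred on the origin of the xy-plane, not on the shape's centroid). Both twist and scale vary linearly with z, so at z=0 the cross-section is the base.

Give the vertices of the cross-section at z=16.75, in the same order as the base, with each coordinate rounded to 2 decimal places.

t = z/height = 16.75/20 = 0.8375
s = 1 + (scale-1)·z/height = 1 + (1.57-1)·16.75/20 = 1.477375
θ = twist·z/height = -149°·16.75/20 = -124.7875° = -2.177953 rad
cos θ = -0.570534, sin θ = -0.821274 (intermediates below are computed at full precision and shown rounded to 5 d.p.)
v1: (-4,3.5) → rotate → (5.15660,1.28822) → ×s → (7.61823,1.90319) → (7.62,1.90)
v2: (-3,-3) → rotate → (-0.75222,4.17542) → ×s → (-1.11131,6.16867) → (-1.11,6.17)
v3: (4,-5) → rotate → (-6.38851,-0.43242) → ×s → (-9.43822,-0.63885) → (-9.44,-0.64)
v4: (4.5,-5) → rotate → (-6.67377,-0.84306) → ×s → (-9.85967,-1.24552) → (-9.86,-1.25)
v5: (4.5,0) → rotate → (-2.56740,-3.69573) → ×s → (-3.79302,-5.45998) → (-3.79,-5.46)
v6: (3,5) → rotate → (2.39477,-5.31649) → ×s → (3.53797,-7.85445) → (3.54,-7.85)

Cross-section at z=16.75: (7.62,1.90) (-1.11,6.17) (-9.44,-0.64) (-9.86,-1.25) (-3.79,-5.46) (3.54,-7.85)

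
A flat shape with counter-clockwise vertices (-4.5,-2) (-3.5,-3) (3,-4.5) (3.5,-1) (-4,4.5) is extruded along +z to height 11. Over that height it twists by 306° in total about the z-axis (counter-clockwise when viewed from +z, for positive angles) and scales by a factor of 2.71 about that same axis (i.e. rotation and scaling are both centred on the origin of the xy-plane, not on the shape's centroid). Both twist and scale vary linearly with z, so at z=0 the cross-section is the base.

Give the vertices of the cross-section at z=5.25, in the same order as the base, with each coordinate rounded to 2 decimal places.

Cross-section at z=5.25: (8.81,-1.55) (8.32,0.97) (0.05,9.82) (-4.26,5.06) (1.46,-10.84)

t = z/height = 5.25/11 = 0.477273
s = 1 + (scale-1)·z/height = 1 + (2.71-1)·5.25/11 = 1.816136
θ = twist·z/height = 306°·5.25/11 = 146.0455° = 2.548974 rad
cos θ = -0.829481, sin θ = 0.558535 (intermediates below are computed at full precision and shown rounded to 5 d.p.)
v1: (-4.5,-2) → rotate → (4.84973,-0.85445) → ×s → (8.80778,-1.55179) → (8.81,-1.55)
v2: (-3.5,-3) → rotate → (4.57879,0.53357) → ×s → (8.31570,0.96904) → (8.32,0.97)
v3: (3,-4.5) → rotate → (0.02496,5.40827) → ×s → (0.04534,9.82215) → (0.05,9.82)
v4: (3.5,-1) → rotate → (-2.34465,2.78435) → ×s → (-4.25820,5.05677) → (-4.26,5.06)
v5: (-4,4.5) → rotate → (0.80452,-5.96680) → ×s → (1.46111,-10.83653) → (1.46,-10.84)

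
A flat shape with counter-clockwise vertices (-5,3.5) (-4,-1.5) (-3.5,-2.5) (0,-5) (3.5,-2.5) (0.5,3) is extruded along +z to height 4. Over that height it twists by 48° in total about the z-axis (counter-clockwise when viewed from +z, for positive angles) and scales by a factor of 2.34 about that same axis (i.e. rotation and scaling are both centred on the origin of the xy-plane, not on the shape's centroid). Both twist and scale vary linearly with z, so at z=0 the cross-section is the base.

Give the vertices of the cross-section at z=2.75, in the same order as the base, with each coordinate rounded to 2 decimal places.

Cross-section at z=2.75: (-11.72,0.41) (-4.88,-6.60) (-3.02,-7.69) (5.23,-8.06) (8.26,-0.37) (-2.33,5.36)

t = z/height = 2.75/4 = 0.6875
s = 1 + (scale-1)·z/height = 1 + (2.34-1)·2.75/4 = 1.921250
θ = twist·z/height = 48°·2.75/4 = 33.0000° = 0.575959 rad
cos θ = 0.838671, sin θ = 0.544639 (intermediates below are computed at full precision and shown rounded to 5 d.p.)
v1: (-5,3.5) → rotate → (-6.09959,0.21215) → ×s → (-11.71884,0.40760) → (-11.72,0.41)
v2: (-4,-1.5) → rotate → (-2.53772,-3.43656) → ×s → (-4.87560,-6.60249) → (-4.88,-6.60)
v3: (-3.5,-2.5) → rotate → (-1.57375,-4.00291) → ×s → (-3.02357,-7.69060) → (-3.02,-7.69)
v4: (0,-5) → rotate → (2.72320,-4.19335) → ×s → (5.23194,-8.05648) → (5.23,-8.06)
v5: (3.5,-2.5) → rotate → (4.29694,-0.19044) → ×s → (8.25550,-0.36588) → (8.26,-0.37)
v6: (0.5,3) → rotate → (-1.21458,2.78833) → ×s → (-2.33352,5.35708) → (-2.33,5.36)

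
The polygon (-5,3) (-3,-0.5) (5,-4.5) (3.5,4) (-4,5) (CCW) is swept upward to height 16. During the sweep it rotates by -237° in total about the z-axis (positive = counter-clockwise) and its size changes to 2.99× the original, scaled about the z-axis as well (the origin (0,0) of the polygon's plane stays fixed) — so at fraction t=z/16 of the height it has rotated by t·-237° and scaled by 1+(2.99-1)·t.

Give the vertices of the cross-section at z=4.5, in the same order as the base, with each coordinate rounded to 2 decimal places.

t = z/height = 4.5/16 = 0.28125
s = 1 + (scale-1)·z/height = 1 + (2.99-1)·4.5/16 = 1.559688
θ = twist·z/height = -237°·4.5/16 = -66.6563° = -1.163371 rad
cos θ = 0.396247, sin θ = -0.918144 (intermediates below are computed at full precision and shown rounded to 5 d.p.)
v1: (-5,3) → rotate → (0.77320,5.77946) → ×s → (1.20595,9.01415) → (1.21,9.01)
v2: (-3,-0.5) → rotate → (-1.64781,2.55631) → ×s → (-2.57007,3.98704) → (-2.57,3.99)
v3: (5,-4.5) → rotate → (-2.15041,-6.37383) → ×s → (-3.35398,-9.94118) → (-3.35,-9.94)
v4: (3.5,4) → rotate → (5.05944,-1.62852) → ×s → (7.89114,-2.53998) → (7.89,-2.54)
v5: (-4,5) → rotate → (3.00573,5.65381) → ×s → (4.68801,8.81818) → (4.69,8.82)

Cross-section at z=4.5: (1.21,9.01) (-2.57,3.99) (-3.35,-9.94) (7.89,-2.54) (4.69,8.82)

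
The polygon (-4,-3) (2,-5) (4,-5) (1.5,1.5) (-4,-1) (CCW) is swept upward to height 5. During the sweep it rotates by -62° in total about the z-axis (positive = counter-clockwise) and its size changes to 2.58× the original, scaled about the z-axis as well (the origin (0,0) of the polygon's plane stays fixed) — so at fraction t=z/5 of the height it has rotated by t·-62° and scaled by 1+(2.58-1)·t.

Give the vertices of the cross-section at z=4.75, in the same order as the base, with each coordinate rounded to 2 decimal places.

Cross-section at z=4.75: (-11.59,4.69) (-8.12,-10.74) (-5.54,-15.03) (5.15,-1.27) (-7.31,7.27)

t = z/height = 4.75/5 = 0.95
s = 1 + (scale-1)·z/height = 1 + (2.58-1)·4.75/5 = 2.501000
θ = twist·z/height = -62°·4.75/5 = -58.9000° = -1.027999 rad
cos θ = 0.516533, sin θ = -0.856267 (intermediates below are computed at full precision and shown rounded to 5 d.p.)
v1: (-4,-3) → rotate → (-4.63493,1.87547) → ×s → (-11.59197,4.69055) → (-11.59,4.69)
v2: (2,-5) → rotate → (-3.24827,-4.29520) → ×s → (-8.12392,-10.74230) → (-8.12,-10.74)
v3: (4,-5) → rotate → (-2.21520,-6.00773) → ×s → (-5.54022,-15.02535) → (-5.54,-15.03)
v4: (1.5,1.5) → rotate → (2.05920,-0.50960) → ×s → (5.15006,-1.27451) → (5.15,-1.27)
v5: (-4,-1) → rotate → (-2.92240,2.90854) → ×s → (-7.30892,7.27425) → (-7.31,7.27)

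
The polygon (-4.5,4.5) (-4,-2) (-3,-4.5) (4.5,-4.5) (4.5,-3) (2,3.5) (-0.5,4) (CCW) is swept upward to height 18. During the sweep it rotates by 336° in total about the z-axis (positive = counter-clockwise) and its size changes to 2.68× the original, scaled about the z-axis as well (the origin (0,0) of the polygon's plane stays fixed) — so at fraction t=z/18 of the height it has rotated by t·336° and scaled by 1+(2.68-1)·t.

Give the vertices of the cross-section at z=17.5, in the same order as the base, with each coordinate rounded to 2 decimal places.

Cross-section at z=17.5: (-3.39,16.41) (-11.69,1.39) (-13.11,-5.56) (3.39,-16.41) (5.56,-13.11) (9.46,4.81) (4.69,9.52)

t = z/height = 17.5/18 = 0.972222
s = 1 + (scale-1)·z/height = 1 + (2.68-1)·17.5/18 = 2.633333
θ = twist·z/height = 336°·17.5/18 = 326.6667° = 5.701409 rad
cos θ = 0.835488, sin θ = -0.549509 (intermediates below are computed at full precision and shown rounded to 5 d.p.)
v1: (-4.5,4.5) → rotate → (-1.28690,6.23249) → ×s → (-3.38885,16.41221) → (-3.39,16.41)
v2: (-4,-2) → rotate → (-4.44097,0.52706) → ×s → (-11.69455,1.38793) → (-11.69,1.39)
v3: (-3,-4.5) → rotate → (-4.97925,-2.11117) → ×s → (-13.11204,-5.55941) → (-13.11,-5.56)
v4: (4.5,-4.5) → rotate → (1.28690,-6.23249) → ×s → (3.38885,-16.41221) → (3.39,-16.41)
v5: (4.5,-3) → rotate → (2.11117,-4.97925) → ×s → (5.55941,-13.11204) → (5.56,-13.11)
v6: (2,3.5) → rotate → (3.59426,1.82519) → ×s → (9.46488,4.80633) → (9.46,4.81)
v7: (-0.5,4) → rotate → (1.78029,3.61671) → ×s → (4.68810,9.52399) → (4.69,9.52)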